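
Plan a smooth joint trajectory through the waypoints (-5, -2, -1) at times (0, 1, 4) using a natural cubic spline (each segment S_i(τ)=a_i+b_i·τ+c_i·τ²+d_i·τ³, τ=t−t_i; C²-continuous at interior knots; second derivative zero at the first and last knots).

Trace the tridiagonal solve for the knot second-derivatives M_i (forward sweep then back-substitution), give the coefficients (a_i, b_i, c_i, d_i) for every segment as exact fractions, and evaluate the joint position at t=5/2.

  seg 0: a=-5 b=10/3 c=0 d=-1/3
  seg 1: a=-2 b=7/3 c=-1 d=1/9
S(5/2) = -3/8

Δ: Δ0=3, Δ1=1/3
row 1: diag=8, rhs=-16; c'=3/8, d'=-2
back: M1=-2
M: M0=0, M1=-2, M2=0
seg 0: a=-5, c=M0/2=0, d=(M1−M0)/(6·1)=-1/3, b=Δ0−h0·(2M0+M1)/6=10/3
seg 1: a=-2, c=M1/2=-1, d=(M2−M1)/(6·3)=1/9, b=Δ1−h1·(2M1+M2)/6=7/3
t_q=5/2 → seg 1, τ=3/2; S=-2+7/3·τ+-1·τ²+1/9·τ³=-3/8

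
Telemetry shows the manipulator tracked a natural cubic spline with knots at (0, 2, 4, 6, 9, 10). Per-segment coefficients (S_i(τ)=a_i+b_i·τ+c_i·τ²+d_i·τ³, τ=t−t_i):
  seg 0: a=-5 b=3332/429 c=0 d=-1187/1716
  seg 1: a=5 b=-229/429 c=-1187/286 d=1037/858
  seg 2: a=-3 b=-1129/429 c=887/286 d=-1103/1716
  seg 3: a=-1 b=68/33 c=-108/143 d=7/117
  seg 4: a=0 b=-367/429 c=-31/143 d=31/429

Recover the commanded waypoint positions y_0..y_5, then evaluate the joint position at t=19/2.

y_0 = S_0(0) = a_0 = -5
y_1 = S_1(0) = a_1 = 5
y_2 = S_2(0) = a_2 = -3
y_3 = S_3(0) = a_3 = -1
y_4 = S_4(0) = a_4 = 0
y_5 = S_4(1) = -1
t_q=19/2 is in segment 4 (τ=1/2); S_4(τ)=-541/1144

y_0=-5 y_1=5 y_2=-3 y_3=-1 y_4=0 y_5=-1
S(19/2) = -541/1144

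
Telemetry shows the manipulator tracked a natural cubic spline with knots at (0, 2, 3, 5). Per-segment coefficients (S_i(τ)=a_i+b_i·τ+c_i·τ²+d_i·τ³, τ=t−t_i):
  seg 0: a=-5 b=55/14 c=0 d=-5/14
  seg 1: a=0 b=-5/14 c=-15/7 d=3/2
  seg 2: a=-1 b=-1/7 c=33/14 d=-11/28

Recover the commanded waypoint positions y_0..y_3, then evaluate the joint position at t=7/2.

y_0 = S_0(0) = a_0 = -5
y_1 = S_1(0) = a_1 = 0
y_2 = S_2(0) = a_2 = -1
y_3 = S_2(2) = 5
t_q=7/2 is in segment 2 (τ=1/2); S_2(τ)=-17/32

y_0=-5 y_1=0 y_2=-1 y_3=5
S(7/2) = -17/32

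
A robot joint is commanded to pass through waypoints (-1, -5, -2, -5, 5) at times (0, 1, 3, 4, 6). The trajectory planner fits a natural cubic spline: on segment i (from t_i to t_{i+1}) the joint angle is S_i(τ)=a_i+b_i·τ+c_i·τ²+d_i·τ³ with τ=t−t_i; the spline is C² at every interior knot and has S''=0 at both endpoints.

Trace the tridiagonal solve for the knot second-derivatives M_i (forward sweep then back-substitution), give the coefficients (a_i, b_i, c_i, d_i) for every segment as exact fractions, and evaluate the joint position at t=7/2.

Δ: Δ0=-4, Δ1=3/2, Δ2=-3, Δ3=5
row 1: diag=6, rhs=33; c'=1/3, d'=11/2
row 2: denom=6−2·1/3=16/3; d'=(-27−2·11/2)/(16/3)=-57/8
row 3: denom=6−1·3/16=93/16; d'=(48−1·-57/8)/(93/16)=294/31
back: M3=294/31
back: M2=-57/8−3/16·294/31=-276/31
back: M1=11/2−1/3·-276/31=525/62
M: M0=0, M1=525/62, M2=-276/31, M3=294/31, M4=0
seg 0: a=-1, c=M0/2=0, d=(M1−M0)/(6·1)=175/124, b=Δ0−h0·(2M0+M1)/6=-671/124
seg 1: a=-5, c=M1/2=525/124, d=(M2−M1)/(6·2)=-359/248, b=Δ1−h1·(2M1+M2)/6=-73/62
seg 2: a=-2, c=M2/2=-138/31, d=(M3−M2)/(6·1)=95/31, b=Δ2−h2·(2M2+M3)/6=-50/31
seg 3: a=-5, c=M3/2=147/31, d=(M4−M3)/(6·2)=-49/62, b=Δ3−h3·(2M3+M4)/6=-41/31
t_q=7/2 → seg 2, τ=1/2; S=-2+-50/31·τ+-138/31·τ²+95/31·τ³=-877/248

  seg 0: a=-1 b=-671/124 c=0 d=175/124
  seg 1: a=-5 b=-73/62 c=525/124 d=-359/248
  seg 2: a=-2 b=-50/31 c=-138/31 d=95/31
  seg 3: a=-5 b=-41/31 c=147/31 d=-49/62
S(7/2) = -877/248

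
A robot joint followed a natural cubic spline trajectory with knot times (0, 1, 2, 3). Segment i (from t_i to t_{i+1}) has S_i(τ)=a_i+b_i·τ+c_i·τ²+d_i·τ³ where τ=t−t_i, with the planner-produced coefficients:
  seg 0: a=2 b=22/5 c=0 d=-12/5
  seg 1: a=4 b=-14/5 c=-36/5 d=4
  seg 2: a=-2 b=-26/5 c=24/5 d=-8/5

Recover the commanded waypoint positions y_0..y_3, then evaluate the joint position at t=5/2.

y_0=2 y_1=4 y_2=-2 y_3=-4
S(5/2) = -18/5

y_0 = S_0(0) = a_0 = 2
y_1 = S_1(0) = a_1 = 4
y_2 = S_2(0) = a_2 = -2
y_3 = S_2(1) = -4
t_q=5/2 is in segment 2 (τ=1/2); S_2(τ)=-18/5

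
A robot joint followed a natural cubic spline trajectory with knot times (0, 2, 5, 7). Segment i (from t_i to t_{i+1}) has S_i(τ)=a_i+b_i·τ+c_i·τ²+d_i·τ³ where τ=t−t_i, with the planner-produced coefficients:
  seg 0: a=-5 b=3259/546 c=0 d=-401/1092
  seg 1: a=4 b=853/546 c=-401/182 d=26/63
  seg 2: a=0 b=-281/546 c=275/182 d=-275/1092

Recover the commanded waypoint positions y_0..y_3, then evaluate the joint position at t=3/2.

y_0 = S_0(0) = a_0 = -5
y_1 = S_1(0) = a_1 = 4
y_2 = S_2(0) = a_2 = 0
y_3 = S_2(2) = 3
t_q=3/2 is in segment 0 (τ=3/2); S_0(τ)=1129/416

y_0=-5 y_1=4 y_2=0 y_3=3
S(3/2) = 1129/416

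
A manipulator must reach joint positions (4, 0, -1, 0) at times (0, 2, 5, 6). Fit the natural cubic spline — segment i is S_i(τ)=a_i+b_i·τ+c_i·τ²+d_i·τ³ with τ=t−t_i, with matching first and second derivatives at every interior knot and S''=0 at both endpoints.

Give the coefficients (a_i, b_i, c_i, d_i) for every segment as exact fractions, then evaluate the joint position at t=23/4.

Δ: Δ0=-2, Δ1=-1/3, Δ2=1
row 1: diag=10, rhs=10; c'=3/10, d'=1
row 2: denom=8−3·3/10=71/10; d'=(8−3·1)/(71/10)=50/71
back: M2=50/71
back: M1=1−3/10·50/71=56/71
M: M0=0, M1=56/71, M2=50/71, M3=0
seg 0: a=4, c=M0/2=0, d=(M1−M0)/(6·2)=14/213, b=Δ0−h0·(2M0+M1)/6=-482/213
seg 1: a=0, c=M1/2=28/71, d=(M2−M1)/(6·3)=-1/213, b=Δ1−h1·(2M1+M2)/6=-314/213
seg 2: a=-1, c=M2/2=25/71, d=(M3−M2)/(6·1)=-25/213, b=Δ2−h2·(2M2+M3)/6=163/213
t_q=23/4 → seg 2, τ=3/4; S=-1+163/213·τ+25/71·τ²+-25/213·τ³=-1261/4544

  seg 0: a=4 b=-482/213 c=0 d=14/213
  seg 1: a=0 b=-314/213 c=28/71 d=-1/213
  seg 2: a=-1 b=163/213 c=25/71 d=-25/213
S(23/4) = -1261/4544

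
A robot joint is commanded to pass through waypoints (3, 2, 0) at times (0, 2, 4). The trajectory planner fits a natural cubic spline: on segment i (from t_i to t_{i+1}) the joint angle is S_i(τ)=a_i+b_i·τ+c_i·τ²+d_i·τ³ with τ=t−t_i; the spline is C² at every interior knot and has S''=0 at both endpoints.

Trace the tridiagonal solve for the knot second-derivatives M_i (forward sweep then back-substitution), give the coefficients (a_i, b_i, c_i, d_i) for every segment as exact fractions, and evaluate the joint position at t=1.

  seg 0: a=3 b=-3/8 c=0 d=-1/32
  seg 1: a=2 b=-3/4 c=-3/16 d=1/32
S(1) = 83/32

Δ: Δ0=-1/2, Δ1=-1
row 1: diag=8, rhs=-3; c'=1/4, d'=-3/8
back: M1=-3/8
M: M0=0, M1=-3/8, M2=0
seg 0: a=3, c=M0/2=0, d=(M1−M0)/(6·2)=-1/32, b=Δ0−h0·(2M0+M1)/6=-3/8
seg 1: a=2, c=M1/2=-3/16, d=(M2−M1)/(6·2)=1/32, b=Δ1−h1·(2M1+M2)/6=-3/4
t_q=1 → seg 0, τ=1; S=3+-3/8·τ+0·τ²+-1/32·τ³=83/32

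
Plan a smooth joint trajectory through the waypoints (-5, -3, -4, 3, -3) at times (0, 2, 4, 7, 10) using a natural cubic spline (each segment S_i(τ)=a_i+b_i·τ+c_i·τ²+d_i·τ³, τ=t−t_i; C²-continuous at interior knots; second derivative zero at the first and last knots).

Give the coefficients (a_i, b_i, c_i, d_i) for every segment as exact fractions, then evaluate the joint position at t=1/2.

Δ: Δ0=1, Δ1=-1/2, Δ2=7/3, Δ3=-2
row 1: diag=8, rhs=-9; c'=1/4, d'=-9/8
row 2: denom=10−2·1/4=19/2; d'=(17−2·-9/8)/(19/2)=77/38
row 3: denom=12−3·6/19=210/19; d'=(-26−3·77/38)/(210/19)=-1219/420
back: M3=-1219/420
back: M2=77/38−6/19·-1219/420=103/35
back: M1=-9/8−1/4·103/35=-521/280
M: M0=0, M1=-521/280, M2=103/35, M3=-1219/420, M4=0
seg 0: a=-5, c=M0/2=0, d=(M1−M0)/(6·2)=-521/3360, b=Δ0−h0·(2M0+M1)/6=1361/840
seg 1: a=-3, c=M1/2=-521/560, d=(M2−M1)/(6·2)=269/672, b=Δ1−h1·(2M1+M2)/6=-101/420
seg 2: a=-4, c=M2/2=103/70, d=(M3−M2)/(6·3)=-491/1512, b=Δ2−h2·(2M2+M3)/6=101/120
seg 3: a=3, c=M3/2=-1219/840, d=(M4−M3)/(6·3)=1219/7560, b=Δ3−h3·(2M3+M4)/6=379/420
t_q=1/2 → seg 0, τ=1/2; S=-5+1361/840·τ+0·τ²+-521/3360·τ³=-7543/1792

  seg 0: a=-5 b=1361/840 c=0 d=-521/3360
  seg 1: a=-3 b=-101/420 c=-521/560 d=269/672
  seg 2: a=-4 b=101/120 c=103/70 d=-491/1512
  seg 3: a=3 b=379/420 c=-1219/840 d=1219/7560
S(1/2) = -7543/1792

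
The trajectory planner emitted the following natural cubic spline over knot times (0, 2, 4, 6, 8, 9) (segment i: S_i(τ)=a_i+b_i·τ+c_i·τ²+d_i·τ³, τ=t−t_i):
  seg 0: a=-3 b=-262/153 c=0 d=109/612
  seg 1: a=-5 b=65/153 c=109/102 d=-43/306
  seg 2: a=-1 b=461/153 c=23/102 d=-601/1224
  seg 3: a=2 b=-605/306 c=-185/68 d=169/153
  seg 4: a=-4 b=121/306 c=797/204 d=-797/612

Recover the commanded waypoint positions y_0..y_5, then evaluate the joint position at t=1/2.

y_0 = S_0(0) = a_0 = -3
y_1 = S_1(0) = a_1 = -5
y_2 = S_2(0) = a_2 = -1
y_3 = S_3(0) = a_3 = 2
y_4 = S_4(0) = a_4 = -4
y_5 = S_4(1) = -1
t_q=1/2 is in segment 0 (τ=1/2); S_0(τ)=-6257/1632

y_0=-3 y_1=-5 y_2=-1 y_3=2 y_4=-4 y_5=-1
S(1/2) = -6257/1632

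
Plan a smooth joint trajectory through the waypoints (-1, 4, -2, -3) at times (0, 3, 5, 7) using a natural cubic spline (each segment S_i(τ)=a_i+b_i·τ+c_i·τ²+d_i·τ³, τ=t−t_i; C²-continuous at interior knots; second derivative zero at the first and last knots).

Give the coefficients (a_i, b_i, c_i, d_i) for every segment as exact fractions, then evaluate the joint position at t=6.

Δ: Δ0=5/3, Δ1=-3, Δ2=-1/2
row 1: diag=10, rhs=-28; c'=1/5, d'=-14/5
row 2: denom=8−2·1/5=38/5; d'=(15−2·-14/5)/(38/5)=103/38
back: M2=103/38
back: M1=-14/5−1/5·103/38=-127/38
M: M0=0, M1=-127/38, M2=103/38, M3=0
seg 0: a=-1, c=M0/2=0, d=(M1−M0)/(6·3)=-127/684, b=Δ0−h0·(2M0+M1)/6=761/228
seg 1: a=4, c=M1/2=-127/76, d=(M2−M1)/(6·2)=115/228, b=Δ1−h1·(2M1+M2)/6=-191/114
seg 2: a=-2, c=M2/2=103/76, d=(M3−M2)/(6·2)=-103/456, b=Δ2−h2·(2M2+M3)/6=-263/114
t_q=6 → seg 2, τ=1; S=-2+-263/114·τ+103/76·τ²+-103/456·τ³=-483/152

  seg 0: a=-1 b=761/228 c=0 d=-127/684
  seg 1: a=4 b=-191/114 c=-127/76 d=115/228
  seg 2: a=-2 b=-263/114 c=103/76 d=-103/456
S(6) = -483/152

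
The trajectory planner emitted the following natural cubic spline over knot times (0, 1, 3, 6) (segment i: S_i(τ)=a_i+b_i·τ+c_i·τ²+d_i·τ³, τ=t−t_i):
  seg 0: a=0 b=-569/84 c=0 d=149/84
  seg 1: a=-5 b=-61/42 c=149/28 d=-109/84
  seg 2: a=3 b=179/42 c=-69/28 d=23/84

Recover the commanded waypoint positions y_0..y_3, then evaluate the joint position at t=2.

y_0=0 y_1=-5 y_2=3 y_3=1
S(2) = -17/7

y_0 = S_0(0) = a_0 = 0
y_1 = S_1(0) = a_1 = -5
y_2 = S_2(0) = a_2 = 3
y_3 = S_2(3) = 1
t_q=2 is in segment 1 (τ=1); S_1(τ)=-17/7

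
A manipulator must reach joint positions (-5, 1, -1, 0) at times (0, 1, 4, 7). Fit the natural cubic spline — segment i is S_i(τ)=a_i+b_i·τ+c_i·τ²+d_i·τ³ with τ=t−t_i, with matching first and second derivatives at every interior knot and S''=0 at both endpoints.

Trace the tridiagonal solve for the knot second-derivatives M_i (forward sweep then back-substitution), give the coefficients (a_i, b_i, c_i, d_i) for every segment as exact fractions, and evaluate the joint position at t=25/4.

Δ: Δ0=6, Δ1=-2/3, Δ2=1/3
row 1: diag=8, rhs=-40; c'=3/8, d'=-5
row 2: denom=12−3·3/8=87/8; d'=(6−3·-5)/(87/8)=56/29
back: M2=56/29
back: M1=-5−3/8·56/29=-166/29
M: M0=0, M1=-166/29, M2=56/29, M3=0
seg 0: a=-5, c=M0/2=0, d=(M1−M0)/(6·1)=-83/87, b=Δ0−h0·(2M0+M1)/6=605/87
seg 1: a=1, c=M1/2=-83/29, d=(M2−M1)/(6·3)=37/87, b=Δ1−h1·(2M1+M2)/6=356/87
seg 2: a=-1, c=M2/2=28/29, d=(M3−M2)/(6·3)=-28/261, b=Δ2−h2·(2M2+M3)/6=-139/87
t_q=25/4 → seg 2, τ=9/4; S=-1+-139/87·τ+28/29·τ²+-28/261·τ³=-431/464

  seg 0: a=-5 b=605/87 c=0 d=-83/87
  seg 1: a=1 b=356/87 c=-83/29 d=37/87
  seg 2: a=-1 b=-139/87 c=28/29 d=-28/261
S(25/4) = -431/464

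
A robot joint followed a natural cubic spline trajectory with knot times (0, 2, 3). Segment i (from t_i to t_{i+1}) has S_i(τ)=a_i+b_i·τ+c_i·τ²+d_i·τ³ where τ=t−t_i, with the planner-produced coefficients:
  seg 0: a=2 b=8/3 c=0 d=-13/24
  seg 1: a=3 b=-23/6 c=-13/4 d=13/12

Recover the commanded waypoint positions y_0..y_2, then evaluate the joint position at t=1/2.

y_0 = S_0(0) = a_0 = 2
y_1 = S_1(0) = a_1 = 3
y_2 = S_1(1) = -3
t_q=1/2 is in segment 0 (τ=1/2); S_0(τ)=209/64

y_0=2 y_1=3 y_2=-3
S(1/2) = 209/64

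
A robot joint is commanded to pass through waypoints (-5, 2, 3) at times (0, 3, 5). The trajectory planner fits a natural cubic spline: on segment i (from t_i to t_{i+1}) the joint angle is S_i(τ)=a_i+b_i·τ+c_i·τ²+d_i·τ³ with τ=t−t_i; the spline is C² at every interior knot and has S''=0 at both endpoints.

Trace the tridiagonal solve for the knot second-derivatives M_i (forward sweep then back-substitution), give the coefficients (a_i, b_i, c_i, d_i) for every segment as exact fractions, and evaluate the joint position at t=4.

  seg 0: a=-5 b=173/60 c=0 d=-11/180
  seg 1: a=2 b=37/30 c=-11/20 d=11/120
S(4) = 111/40

Δ: Δ0=7/3, Δ1=1/2
row 1: diag=10, rhs=-11; c'=1/5, d'=-11/10
back: M1=-11/10
M: M0=0, M1=-11/10, M2=0
seg 0: a=-5, c=M0/2=0, d=(M1−M0)/(6·3)=-11/180, b=Δ0−h0·(2M0+M1)/6=173/60
seg 1: a=2, c=M1/2=-11/20, d=(M2−M1)/(6·2)=11/120, b=Δ1−h1·(2M1+M2)/6=37/30
t_q=4 → seg 1, τ=1; S=2+37/30·τ+-11/20·τ²+11/120·τ³=111/40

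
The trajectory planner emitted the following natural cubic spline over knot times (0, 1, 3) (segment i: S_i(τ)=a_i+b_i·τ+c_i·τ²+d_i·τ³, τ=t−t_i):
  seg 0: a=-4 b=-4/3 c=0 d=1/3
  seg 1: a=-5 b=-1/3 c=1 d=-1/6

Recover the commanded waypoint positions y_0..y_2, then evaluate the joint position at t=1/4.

y_0 = S_0(0) = a_0 = -4
y_1 = S_1(0) = a_1 = -5
y_2 = S_1(2) = -3
t_q=1/4 is in segment 0 (τ=1/4); S_0(τ)=-277/64

y_0=-4 y_1=-5 y_2=-3
S(1/4) = -277/64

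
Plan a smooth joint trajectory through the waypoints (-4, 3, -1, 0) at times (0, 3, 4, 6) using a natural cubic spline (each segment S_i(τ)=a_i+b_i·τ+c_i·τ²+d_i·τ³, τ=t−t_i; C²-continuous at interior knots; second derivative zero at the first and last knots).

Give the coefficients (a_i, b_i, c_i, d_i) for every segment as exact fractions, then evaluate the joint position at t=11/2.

  seg 0: a=-4 b=1423/282 c=0 d=-85/282
  seg 1: a=3 b=-436/141 c=-255/94 d=509/282
  seg 2: a=-1 b=-875/282 c=127/47 d=-127/282
S(11/2) = -823/752

Δ: Δ0=7/3, Δ1=-4, Δ2=1/2
row 1: diag=8, rhs=-38; c'=1/8, d'=-19/4
row 2: denom=6−1·1/8=47/8; d'=(27−1·-19/4)/(47/8)=254/47
back: M2=254/47
back: M1=-19/4−1/8·254/47=-255/47
M: M0=0, M1=-255/47, M2=254/47, M3=0
seg 0: a=-4, c=M0/2=0, d=(M1−M0)/(6·3)=-85/282, b=Δ0−h0·(2M0+M1)/6=1423/282
seg 1: a=3, c=M1/2=-255/94, d=(M2−M1)/(6·1)=509/282, b=Δ1−h1·(2M1+M2)/6=-436/141
seg 2: a=-1, c=M2/2=127/47, d=(M3−M2)/(6·2)=-127/282, b=Δ2−h2·(2M2+M3)/6=-875/282
t_q=11/2 → seg 2, τ=3/2; S=-1+-875/282·τ+127/47·τ²+-127/282·τ³=-823/752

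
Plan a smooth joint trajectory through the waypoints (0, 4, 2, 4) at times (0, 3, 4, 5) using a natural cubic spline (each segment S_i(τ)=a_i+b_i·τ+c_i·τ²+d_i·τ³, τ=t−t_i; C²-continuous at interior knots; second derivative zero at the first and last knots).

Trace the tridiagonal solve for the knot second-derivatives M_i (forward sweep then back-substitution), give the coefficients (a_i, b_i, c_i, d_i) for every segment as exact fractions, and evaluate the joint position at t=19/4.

Δ: Δ0=4/3, Δ1=-2, Δ2=2
row 1: diag=8, rhs=-20; c'=1/8, d'=-5/2
row 2: denom=4−1·1/8=31/8; d'=(24−1·-5/2)/(31/8)=212/31
back: M2=212/31
back: M1=-5/2−1/8·212/31=-104/31
M: M0=0, M1=-104/31, M2=212/31, M3=0
seg 0: a=0, c=M0/2=0, d=(M1−M0)/(6·3)=-52/279, b=Δ0−h0·(2M0+M1)/6=280/93
seg 1: a=4, c=M1/2=-52/31, d=(M2−M1)/(6·1)=158/93, b=Δ1−h1·(2M1+M2)/6=-188/93
seg 2: a=2, c=M2/2=106/31, d=(M3−M2)/(6·1)=-106/93, b=Δ2−h2·(2M2+M3)/6=-26/93
t_q=19/4 → seg 2, τ=3/4; S=2+-26/93·τ+106/31·τ²+-106/93·τ³=3207/992

  seg 0: a=0 b=280/93 c=0 d=-52/279
  seg 1: a=4 b=-188/93 c=-52/31 d=158/93
  seg 2: a=2 b=-26/93 c=106/31 d=-106/93
S(19/4) = 3207/992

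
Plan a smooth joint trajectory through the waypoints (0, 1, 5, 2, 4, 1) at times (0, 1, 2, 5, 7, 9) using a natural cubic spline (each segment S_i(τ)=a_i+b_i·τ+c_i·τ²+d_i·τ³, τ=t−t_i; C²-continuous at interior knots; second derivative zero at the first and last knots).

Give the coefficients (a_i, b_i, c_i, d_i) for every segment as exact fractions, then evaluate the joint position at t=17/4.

  seg 0: a=0 b=17/2068 c=0 d=2051/2068
  seg 1: a=1 b=3085/1034 c=6153/2068 d=-4051/2068
  seg 2: a=5 b=6323/2068 c=-1500/517 d=3203/6204
  seg 3: a=2 b=-425/1034 c=3609/2068 d=-1075/2068
  seg 4: a=4 b=343/1034 c=-2841/2068 d=947/4136
S(17/4) = 406601/132352

Δ: Δ0=1, Δ1=4, Δ2=-1, Δ3=1, Δ4=-3/2
row 1: diag=4, rhs=18; c'=1/4, d'=9/2
row 2: denom=8−1·1/4=31/4; d'=(-30−1·9/2)/(31/4)=-138/31
row 3: denom=10−3·12/31=274/31; d'=(12−3·-138/31)/(274/31)=393/137
row 4: denom=8−2·31/137=1034/137; d'=(-15−2·393/137)/(1034/137)=-2841/1034
back: M4=-2841/1034
back: M3=393/137−31/137·-2841/1034=3609/1034
back: M2=-138/31−12/31·3609/1034=-3000/517
back: M1=9/2−1/4·-3000/517=6153/1034
M: M0=0, M1=6153/1034, M2=-3000/517, M3=3609/1034, M4=-2841/1034, M5=0
seg 0: a=0, c=M0/2=0, d=(M1−M0)/(6·1)=2051/2068, b=Δ0−h0·(2M0+M1)/6=17/2068
seg 1: a=1, c=M1/2=6153/2068, d=(M2−M1)/(6·1)=-4051/2068, b=Δ1−h1·(2M1+M2)/6=3085/1034
seg 2: a=5, c=M2/2=-1500/517, d=(M3−M2)/(6·3)=3203/6204, b=Δ2−h2·(2M2+M3)/6=6323/2068
seg 3: a=2, c=M3/2=3609/2068, d=(M4−M3)/(6·2)=-1075/2068, b=Δ3−h3·(2M3+M4)/6=-425/1034
seg 4: a=4, c=M4/2=-2841/2068, d=(M5−M4)/(6·2)=947/4136, b=Δ4−h4·(2M4+M5)/6=343/1034
t_q=17/4 → seg 2, τ=9/4; S=5+6323/2068·τ+-1500/517·τ²+3203/6204·τ³=406601/132352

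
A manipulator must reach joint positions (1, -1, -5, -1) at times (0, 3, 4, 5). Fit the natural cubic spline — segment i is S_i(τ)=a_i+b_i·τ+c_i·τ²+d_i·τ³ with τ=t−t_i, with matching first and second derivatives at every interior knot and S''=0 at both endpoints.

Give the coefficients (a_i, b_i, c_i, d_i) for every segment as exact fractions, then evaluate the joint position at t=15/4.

  seg 0: a=1 b=130/93 c=0 d=-64/279
  seg 1: a=-1 b=-446/93 c=-64/31 d=266/93
  seg 2: a=-5 b=-32/93 c=202/31 d=-202/93
S(15/4) = -4515/992

Δ: Δ0=-2/3, Δ1=-4, Δ2=4
row 1: diag=8, rhs=-20; c'=1/8, d'=-5/2
row 2: denom=4−1·1/8=31/8; d'=(48−1·-5/2)/(31/8)=404/31
back: M2=404/31
back: M1=-5/2−1/8·404/31=-128/31
M: M0=0, M1=-128/31, M2=404/31, M3=0
seg 0: a=1, c=M0/2=0, d=(M1−M0)/(6·3)=-64/279, b=Δ0−h0·(2M0+M1)/6=130/93
seg 1: a=-1, c=M1/2=-64/31, d=(M2−M1)/(6·1)=266/93, b=Δ1−h1·(2M1+M2)/6=-446/93
seg 2: a=-5, c=M2/2=202/31, d=(M3−M2)/(6·1)=-202/93, b=Δ2−h2·(2M2+M3)/6=-32/93
t_q=15/4 → seg 1, τ=3/4; S=-1+-446/93·τ+-64/31·τ²+266/93·τ³=-4515/992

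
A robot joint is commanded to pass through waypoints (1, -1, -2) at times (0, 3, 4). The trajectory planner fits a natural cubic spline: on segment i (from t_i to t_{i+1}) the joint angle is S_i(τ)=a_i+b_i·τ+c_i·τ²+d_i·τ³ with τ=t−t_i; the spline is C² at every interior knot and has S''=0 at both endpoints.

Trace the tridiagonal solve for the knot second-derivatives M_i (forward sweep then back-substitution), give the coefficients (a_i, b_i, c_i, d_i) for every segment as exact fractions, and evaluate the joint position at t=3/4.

  seg 0: a=1 b=-13/24 c=0 d=-1/72
  seg 1: a=-1 b=-11/12 c=-1/8 d=1/24
S(3/4) = 301/512

Δ: Δ0=-2/3, Δ1=-1
row 1: diag=8, rhs=-2; c'=1/8, d'=-1/4
back: M1=-1/4
M: M0=0, M1=-1/4, M2=0
seg 0: a=1, c=M0/2=0, d=(M1−M0)/(6·3)=-1/72, b=Δ0−h0·(2M0+M1)/6=-13/24
seg 1: a=-1, c=M1/2=-1/8, d=(M2−M1)/(6·1)=1/24, b=Δ1−h1·(2M1+M2)/6=-11/12
t_q=3/4 → seg 0, τ=3/4; S=1+-13/24·τ+0·τ²+-1/72·τ³=301/512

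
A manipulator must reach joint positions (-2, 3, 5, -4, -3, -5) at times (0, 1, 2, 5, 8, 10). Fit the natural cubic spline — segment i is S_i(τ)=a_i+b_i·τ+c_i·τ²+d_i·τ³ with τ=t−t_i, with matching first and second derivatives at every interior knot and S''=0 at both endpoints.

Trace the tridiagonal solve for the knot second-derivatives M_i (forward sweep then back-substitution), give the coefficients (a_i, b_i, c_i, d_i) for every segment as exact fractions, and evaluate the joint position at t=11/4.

Δ: Δ0=5, Δ1=2, Δ2=-3, Δ3=1/3, Δ4=-1
row 1: diag=4, rhs=-18; c'=1/4, d'=-9/2
row 2: denom=8−1·1/4=31/4; d'=(-30−1·-9/2)/(31/4)=-102/31
row 3: denom=12−3·12/31=336/31; d'=(20−3·-102/31)/(336/31)=463/168
row 4: denom=10−3·31/112=1027/112; d'=(-8−3·463/168)/(1027/112)=-1822/1027
back: M4=-1822/1027
back: M3=463/168−31/112·-1822/1027=10004/3081
back: M2=-102/31−12/31·10004/3081=-4670/1027
back: M1=-9/2−1/4·-4670/1027=-3454/1027
M: M0=0, M1=-3454/1027, M2=-4670/1027, M3=10004/3081, M4=-1822/1027, M5=0
seg 0: a=-2, c=M0/2=0, d=(M1−M0)/(6·1)=-1727/3081, b=Δ0−h0·(2M0+M1)/6=17132/3081
seg 1: a=3, c=M1/2=-1727/1027, d=(M2−M1)/(6·1)=-608/3081, b=Δ1−h1·(2M1+M2)/6=11951/3081
seg 2: a=5, c=M2/2=-2335/1027, d=(M3−M2)/(6·3)=12007/27729, b=Δ2−h2·(2M2+M3)/6=-235/3081
seg 3: a=-4, c=M3/2=5002/3081, d=(M4−M3)/(6·3)=-595/2133, b=Δ3−h3·(2M3+M4)/6=-6244/3081
seg 4: a=-3, c=M4/2=-911/1027, d=(M5−M4)/(6·2)=911/6162, b=Δ4−h4·(2M4+M5)/6=563/3081
t_q=11/4 → seg 2, τ=3/4; S=5+-235/3081·τ+-2335/1027·τ²+12007/27729·τ³=252827/65728

  seg 0: a=-2 b=17132/3081 c=0 d=-1727/3081
  seg 1: a=3 b=11951/3081 c=-1727/1027 d=-608/3081
  seg 2: a=5 b=-235/3081 c=-2335/1027 d=12007/27729
  seg 3: a=-4 b=-6244/3081 c=5002/3081 d=-595/2133
  seg 4: a=-3 b=563/3081 c=-911/1027 d=911/6162
S(11/4) = 252827/65728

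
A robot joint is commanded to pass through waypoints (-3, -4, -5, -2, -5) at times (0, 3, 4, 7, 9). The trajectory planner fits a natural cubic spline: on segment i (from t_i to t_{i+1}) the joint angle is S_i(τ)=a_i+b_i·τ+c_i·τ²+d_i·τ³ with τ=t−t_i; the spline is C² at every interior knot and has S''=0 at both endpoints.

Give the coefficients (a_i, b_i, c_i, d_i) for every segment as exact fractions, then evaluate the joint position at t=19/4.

  seg 0: a=-3 b=77/1116 c=0 d=-449/10044
  seg 1: a=-4 b=-635/558 c=-449/1116 d=67/124
  seg 2: a=-5 b=-359/1116 c=340/279 d=-2605/10044
  seg 3: a=-2 b=-7/558 c=-415/372 d=415/2232
S(19/4) = -37023/7936

Δ: Δ0=-1/3, Δ1=-1, Δ2=1, Δ3=-3/2
row 1: diag=8, rhs=-4; c'=1/8, d'=-1/2
row 2: denom=8−1·1/8=63/8; d'=(12−1·-1/2)/(63/8)=100/63
row 3: denom=10−3·8/21=62/7; d'=(-15−3·100/63)/(62/7)=-415/186
back: M3=-415/186
back: M2=100/63−8/21·-415/186=680/279
back: M1=-1/2−1/8·680/279=-449/558
M: M0=0, M1=-449/558, M2=680/279, M3=-415/186, M4=0
seg 0: a=-3, c=M0/2=0, d=(M1−M0)/(6·3)=-449/10044, b=Δ0−h0·(2M0+M1)/6=77/1116
seg 1: a=-4, c=M1/2=-449/1116, d=(M2−M1)/(6·1)=67/124, b=Δ1−h1·(2M1+M2)/6=-635/558
seg 2: a=-5, c=M2/2=340/279, d=(M3−M2)/(6·3)=-2605/10044, b=Δ2−h2·(2M2+M3)/6=-359/1116
seg 3: a=-2, c=M3/2=-415/372, d=(M4−M3)/(6·2)=415/2232, b=Δ3−h3·(2M3+M4)/6=-7/558
t_q=19/4 → seg 2, τ=3/4; S=-5+-359/1116·τ+340/279·τ²+-2605/10044·τ³=-37023/7936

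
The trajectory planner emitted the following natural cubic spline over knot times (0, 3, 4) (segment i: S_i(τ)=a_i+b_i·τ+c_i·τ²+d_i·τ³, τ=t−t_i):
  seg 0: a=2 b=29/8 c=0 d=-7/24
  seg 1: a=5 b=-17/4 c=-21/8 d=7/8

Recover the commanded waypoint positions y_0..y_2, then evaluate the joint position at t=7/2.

y_0=2 y_1=5 y_2=-1
S(7/2) = 149/64

y_0 = S_0(0) = a_0 = 2
y_1 = S_1(0) = a_1 = 5
y_2 = S_1(1) = -1
t_q=7/2 is in segment 1 (τ=1/2); S_1(τ)=149/64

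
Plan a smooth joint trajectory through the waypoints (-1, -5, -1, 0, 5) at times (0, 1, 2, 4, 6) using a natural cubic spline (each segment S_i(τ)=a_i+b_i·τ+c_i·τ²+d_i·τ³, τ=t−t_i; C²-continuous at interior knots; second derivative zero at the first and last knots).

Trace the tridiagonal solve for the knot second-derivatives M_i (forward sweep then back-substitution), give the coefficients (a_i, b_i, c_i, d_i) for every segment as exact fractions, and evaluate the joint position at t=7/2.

Δ: Δ0=-4, Δ1=4, Δ2=1/2, Δ3=5/2
row 1: diag=4, rhs=48; c'=1/4, d'=12
row 2: denom=6−1·1/4=23/4; d'=(-21−1·12)/(23/4)=-132/23
row 3: denom=8−2·8/23=168/23; d'=(12−2·-132/23)/(168/23)=45/14
back: M3=45/14
back: M2=-132/23−8/23·45/14=-48/7
back: M1=12−1/4·-48/7=96/7
M: M0=0, M1=96/7, M2=-48/7, M3=45/14, M4=0
seg 0: a=-1, c=M0/2=0, d=(M1−M0)/(6·1)=16/7, b=Δ0−h0·(2M0+M1)/6=-44/7
seg 1: a=-5, c=M1/2=48/7, d=(M2−M1)/(6·1)=-24/7, b=Δ1−h1·(2M1+M2)/6=4/7
seg 2: a=-1, c=M2/2=-24/7, d=(M3−M2)/(6·2)=47/56, b=Δ2−h2·(2M2+M3)/6=4
seg 3: a=0, c=M3/2=45/28, d=(M4−M3)/(6·2)=-15/56, b=Δ3−h3·(2M3+M4)/6=5/14
t_q=7/2 → seg 2, τ=3/2; S=-1+4·τ+-24/7·τ²+47/56·τ³=53/448

  seg 0: a=-1 b=-44/7 c=0 d=16/7
  seg 1: a=-5 b=4/7 c=48/7 d=-24/7
  seg 2: a=-1 b=4 c=-24/7 d=47/56
  seg 3: a=0 b=5/14 c=45/28 d=-15/56
S(7/2) = 53/448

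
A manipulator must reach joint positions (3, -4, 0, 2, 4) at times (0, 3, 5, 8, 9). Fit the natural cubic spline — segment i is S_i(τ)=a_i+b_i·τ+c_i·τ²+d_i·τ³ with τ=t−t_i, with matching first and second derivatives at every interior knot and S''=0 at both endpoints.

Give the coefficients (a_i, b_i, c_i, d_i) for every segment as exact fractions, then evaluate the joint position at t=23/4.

Δ: Δ0=-7/3, Δ1=2, Δ2=2/3, Δ3=2
row 1: diag=10, rhs=26; c'=1/5, d'=13/5
row 2: denom=10−2·1/5=48/5; d'=(-8−2·13/5)/(48/5)=-11/8
row 3: denom=8−3·5/16=113/16; d'=(8−3·-11/8)/(113/16)=194/113
back: M3=194/113
back: M2=-11/8−5/16·194/113=-216/113
back: M1=13/5−1/5·-216/113=337/113
M: M0=0, M1=337/113, M2=-216/113, M3=194/113, M4=0
seg 0: a=3, c=M0/2=0, d=(M1−M0)/(6·3)=337/2034, b=Δ0−h0·(2M0+M1)/6=-2593/678
seg 1: a=-4, c=M1/2=337/226, d=(M2−M1)/(6·2)=-553/1356, b=Δ1−h1·(2M1+M2)/6=220/339
seg 2: a=0, c=M2/2=-108/113, d=(M3−M2)/(6·3)=205/1017, b=Δ2−h2·(2M2+M3)/6=583/339
seg 3: a=2, c=M3/2=97/113, d=(M4−M3)/(6·1)=-97/339, b=Δ3−h3·(2M3+M4)/6=484/339
t_q=23/4 → seg 2, τ=3/4; S=0+583/339·τ+-108/113·τ²+205/1017·τ³=6055/7232

  seg 0: a=3 b=-2593/678 c=0 d=337/2034
  seg 1: a=-4 b=220/339 c=337/226 d=-553/1356
  seg 2: a=0 b=583/339 c=-108/113 d=205/1017
  seg 3: a=2 b=484/339 c=97/113 d=-97/339
S(23/4) = 6055/7232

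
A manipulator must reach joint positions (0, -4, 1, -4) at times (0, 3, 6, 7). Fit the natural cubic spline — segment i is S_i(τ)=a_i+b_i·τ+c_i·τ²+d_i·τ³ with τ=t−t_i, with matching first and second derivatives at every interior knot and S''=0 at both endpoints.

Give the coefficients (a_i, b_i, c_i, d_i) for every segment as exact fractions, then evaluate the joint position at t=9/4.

Δ: Δ0=-4/3, Δ1=5/3, Δ2=-5
row 1: diag=12, rhs=18; c'=1/4, d'=3/2
row 2: denom=8−3·1/4=29/4; d'=(-40−3·3/2)/(29/4)=-178/29
back: M2=-178/29
back: M1=3/2−1/4·-178/29=88/29
M: M0=0, M1=88/29, M2=-178/29, M3=0
seg 0: a=0, c=M0/2=0, d=(M1−M0)/(6·3)=44/261, b=Δ0−h0·(2M0+M1)/6=-248/87
seg 1: a=-4, c=M1/2=44/29, d=(M2−M1)/(6·3)=-133/261, b=Δ1−h1·(2M1+M2)/6=148/87
seg 2: a=1, c=M2/2=-89/29, d=(M3−M2)/(6·1)=89/87, b=Δ2−h2·(2M2+M3)/6=-257/87
t_q=9/4 → seg 0, τ=9/4; S=0+-248/87·τ+0·τ²+44/261·τ³=-2085/464

  seg 0: a=0 b=-248/87 c=0 d=44/261
  seg 1: a=-4 b=148/87 c=44/29 d=-133/261
  seg 2: a=1 b=-257/87 c=-89/29 d=89/87
S(9/4) = -2085/464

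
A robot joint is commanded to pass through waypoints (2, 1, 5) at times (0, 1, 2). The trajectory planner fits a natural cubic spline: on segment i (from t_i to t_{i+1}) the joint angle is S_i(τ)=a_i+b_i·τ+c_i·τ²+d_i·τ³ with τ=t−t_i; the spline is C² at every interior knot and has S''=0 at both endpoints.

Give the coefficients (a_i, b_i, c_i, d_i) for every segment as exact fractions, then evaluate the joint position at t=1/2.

  seg 0: a=2 b=-9/4 c=0 d=5/4
  seg 1: a=1 b=3/2 c=15/4 d=-5/4
S(1/2) = 33/32

Δ: Δ0=-1, Δ1=4
row 1: diag=4, rhs=30; c'=1/4, d'=15/2
back: M1=15/2
M: M0=0, M1=15/2, M2=0
seg 0: a=2, c=M0/2=0, d=(M1−M0)/(6·1)=5/4, b=Δ0−h0·(2M0+M1)/6=-9/4
seg 1: a=1, c=M1/2=15/4, d=(M2−M1)/(6·1)=-5/4, b=Δ1−h1·(2M1+M2)/6=3/2
t_q=1/2 → seg 0, τ=1/2; S=2+-9/4·τ+0·τ²+5/4·τ³=33/32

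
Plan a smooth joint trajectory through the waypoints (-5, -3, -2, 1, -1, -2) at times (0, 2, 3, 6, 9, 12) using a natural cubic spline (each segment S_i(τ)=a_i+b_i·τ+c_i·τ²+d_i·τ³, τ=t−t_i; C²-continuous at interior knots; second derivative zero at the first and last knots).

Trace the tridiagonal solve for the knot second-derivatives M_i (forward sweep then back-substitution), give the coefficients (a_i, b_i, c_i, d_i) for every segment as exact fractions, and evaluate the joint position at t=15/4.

Δ: Δ0=1, Δ1=1, Δ2=1, Δ3=-2/3, Δ4=-1/3
row 1: diag=6, rhs=0; c'=1/6, d'=0
row 2: denom=8−1·1/6=47/6; d'=(0−1·0)/(47/6)=0
row 3: denom=12−3·18/47=510/47; d'=(-10−3·0)/(510/47)=-47/51
row 4: denom=12−3·47/170=1899/170; d'=(2−3·-47/51)/(1899/170)=90/211
back: M4=90/211
back: M3=-47/51−47/170·90/211=-658/633
back: M2=0−18/47·-658/633=84/211
back: M1=0−1/6·84/211=-14/211
M: M0=0, M1=-14/211, M2=84/211, M3=-658/633, M4=90/211, M5=0
seg 0: a=-5, c=M0/2=0, d=(M1−M0)/(6·2)=-7/1266, b=Δ0−h0·(2M0+M1)/6=647/633
seg 1: a=-3, c=M1/2=-7/211, d=(M2−M1)/(6·1)=49/633, b=Δ1−h1·(2M1+M2)/6=605/633
seg 2: a=-2, c=M2/2=42/211, d=(M3−M2)/(6·3)=-455/5697, b=Δ2−h2·(2M2+M3)/6=710/633
seg 3: a=1, c=M3/2=-329/633, d=(M4−M3)/(6·3)=464/5697, b=Δ3−h3·(2M3+M4)/6=101/633
seg 4: a=-1, c=M4/2=45/211, d=(M5−M4)/(6·3)=-5/211, b=Δ4−h4·(2M4+M5)/6=-481/633
t_q=15/4 → seg 2, τ=3/4; S=-2+710/633·τ+42/211·τ²+-455/5697·τ³=-14591/13504

  seg 0: a=-5 b=647/633 c=0 d=-7/1266
  seg 1: a=-3 b=605/633 c=-7/211 d=49/633
  seg 2: a=-2 b=710/633 c=42/211 d=-455/5697
  seg 3: a=1 b=101/633 c=-329/633 d=464/5697
  seg 4: a=-1 b=-481/633 c=45/211 d=-5/211
S(15/4) = -14591/13504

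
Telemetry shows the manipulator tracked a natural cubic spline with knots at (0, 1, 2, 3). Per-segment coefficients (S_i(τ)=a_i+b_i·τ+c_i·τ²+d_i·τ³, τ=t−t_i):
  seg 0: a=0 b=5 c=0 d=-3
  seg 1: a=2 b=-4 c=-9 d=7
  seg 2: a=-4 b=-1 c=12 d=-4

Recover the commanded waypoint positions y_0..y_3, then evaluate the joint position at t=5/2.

y_0=0 y_1=2 y_2=-4 y_3=3
S(5/2) = -2

y_0 = S_0(0) = a_0 = 0
y_1 = S_1(0) = a_1 = 2
y_2 = S_2(0) = a_2 = -4
y_3 = S_2(1) = 3
t_q=5/2 is in segment 2 (τ=1/2); S_2(τ)=-2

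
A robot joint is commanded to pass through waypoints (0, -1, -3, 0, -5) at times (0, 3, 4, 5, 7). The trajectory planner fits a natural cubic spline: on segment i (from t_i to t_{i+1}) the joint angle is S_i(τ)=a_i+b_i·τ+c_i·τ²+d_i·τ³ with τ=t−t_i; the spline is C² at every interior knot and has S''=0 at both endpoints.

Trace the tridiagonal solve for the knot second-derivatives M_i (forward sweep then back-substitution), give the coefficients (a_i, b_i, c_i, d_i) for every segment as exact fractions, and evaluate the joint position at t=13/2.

  seg 0: a=0 b=973/1068 c=0 d=-443/3204
  seg 1: a=-1 b=-1507/534 c=-443/356 d=2207/1068
  seg 2: a=-3 b=949/1068 c=441/89 d=-3037/1068
  seg 3: a=0 b=1211/534 c=-1273/356 d=1273/2136
S(13/2) = -14995/5696

Δ: Δ0=-1/3, Δ1=-2, Δ2=3, Δ3=-5/2
row 1: diag=8, rhs=-10; c'=1/8, d'=-5/4
row 2: denom=4−1·1/8=31/8; d'=(30−1·-5/4)/(31/8)=250/31
row 3: denom=6−1·8/31=178/31; d'=(-33−1·250/31)/(178/31)=-1273/178
back: M3=-1273/178
back: M2=250/31−8/31·-1273/178=882/89
back: M1=-5/4−1/8·882/89=-443/178
M: M0=0, M1=-443/178, M2=882/89, M3=-1273/178, M4=0
seg 0: a=0, c=M0/2=0, d=(M1−M0)/(6·3)=-443/3204, b=Δ0−h0·(2M0+M1)/6=973/1068
seg 1: a=-1, c=M1/2=-443/356, d=(M2−M1)/(6·1)=2207/1068, b=Δ1−h1·(2M1+M2)/6=-1507/534
seg 2: a=-3, c=M2/2=441/89, d=(M3−M2)/(6·1)=-3037/1068, b=Δ2−h2·(2M2+M3)/6=949/1068
seg 3: a=0, c=M3/2=-1273/356, d=(M4−M3)/(6·2)=1273/2136, b=Δ3−h3·(2M3+M4)/6=1211/534
t_q=13/2 → seg 3, τ=3/2; S=0+1211/534·τ+-1273/356·τ²+1273/2136·τ³=-14995/5696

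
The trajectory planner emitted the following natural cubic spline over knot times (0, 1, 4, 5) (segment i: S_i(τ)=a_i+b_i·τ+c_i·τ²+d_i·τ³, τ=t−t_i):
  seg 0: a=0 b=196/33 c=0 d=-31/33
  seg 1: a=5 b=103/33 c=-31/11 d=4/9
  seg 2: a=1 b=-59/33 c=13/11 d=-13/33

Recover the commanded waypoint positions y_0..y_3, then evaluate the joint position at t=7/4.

y_0 = S_0(0) = a_0 = 0
y_1 = S_1(0) = a_1 = 5
y_2 = S_2(0) = a_2 = 1
y_3 = S_2(1) = 0
t_q=7/4 is in segment 1 (τ=3/4); S_1(τ)=523/88

y_0=0 y_1=5 y_2=1 y_3=0
S(7/4) = 523/88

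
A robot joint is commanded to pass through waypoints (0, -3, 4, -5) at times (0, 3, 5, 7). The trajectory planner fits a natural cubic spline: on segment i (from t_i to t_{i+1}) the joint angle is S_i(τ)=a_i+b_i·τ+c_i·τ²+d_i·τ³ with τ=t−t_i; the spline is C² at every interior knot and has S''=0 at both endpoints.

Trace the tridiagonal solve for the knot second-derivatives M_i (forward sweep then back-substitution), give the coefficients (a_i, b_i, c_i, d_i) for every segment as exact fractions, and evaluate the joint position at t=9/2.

  seg 0: a=0 b=-58/19 c=0 d=13/57
  seg 1: a=-3 b=59/19 c=39/19 d=-141/152
  seg 2: a=4 b=7/38 c=-267/76 d=89/152
S(9/2) = 3825/1216

Δ: Δ0=-1, Δ1=7/2, Δ2=-9/2
row 1: diag=10, rhs=27; c'=1/5, d'=27/10
row 2: denom=8−2·1/5=38/5; d'=(-48−2·27/10)/(38/5)=-267/38
back: M2=-267/38
back: M1=27/10−1/5·-267/38=78/19
M: M0=0, M1=78/19, M2=-267/38, M3=0
seg 0: a=0, c=M0/2=0, d=(M1−M0)/(6·3)=13/57, b=Δ0−h0·(2M0+M1)/6=-58/19
seg 1: a=-3, c=M1/2=39/19, d=(M2−M1)/(6·2)=-141/152, b=Δ1−h1·(2M1+M2)/6=59/19
seg 2: a=4, c=M2/2=-267/76, d=(M3−M2)/(6·2)=89/152, b=Δ2−h2·(2M2+M3)/6=7/38
t_q=9/2 → seg 1, τ=3/2; S=-3+59/19·τ+39/19·τ²+-141/152·τ³=3825/1216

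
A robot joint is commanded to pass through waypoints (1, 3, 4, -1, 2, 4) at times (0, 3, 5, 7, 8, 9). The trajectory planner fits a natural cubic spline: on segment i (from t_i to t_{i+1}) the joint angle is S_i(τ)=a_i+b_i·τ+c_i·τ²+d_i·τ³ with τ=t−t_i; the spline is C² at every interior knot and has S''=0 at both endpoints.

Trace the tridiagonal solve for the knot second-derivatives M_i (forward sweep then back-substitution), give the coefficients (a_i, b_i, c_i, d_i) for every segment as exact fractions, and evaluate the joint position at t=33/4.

  seg 0: a=1 b=679/2382 c=0 d=101/2382
  seg 1: a=3 b=1703/1191 c=303/794 d=-4033/9528
  seg 2: a=4 b=-5057/2382 c=-3427/1588 d=9383/9528
  seg 3: a=-1 b=1265/1191 c=1489/397 d=-2159/1191
  seg 4: a=2 b=3722/1191 c=-670/397 d=670/1191
S(33/4) = 34105/12704

Δ: Δ0=2/3, Δ1=1/2, Δ2=-5/2, Δ3=3, Δ4=2
row 1: diag=10, rhs=-1; c'=1/5, d'=-1/10
row 2: denom=8−2·1/5=38/5; d'=(-18−2·-1/10)/(38/5)=-89/38
row 3: denom=6−2·5/19=104/19; d'=(33−2·-89/38)/(104/19)=179/26
row 4: denom=4−1·19/104=397/104; d'=(-6−1·179/26)/(397/104)=-1340/397
back: M4=-1340/397
back: M3=179/26−19/104·-1340/397=2978/397
back: M2=-89/38−5/19·2978/397=-3427/794
back: M1=-1/10−1/5·-3427/794=303/397
M: M0=0, M1=303/397, M2=-3427/794, M3=2978/397, M4=-1340/397, M5=0
seg 0: a=1, c=M0/2=0, d=(M1−M0)/(6·3)=101/2382, b=Δ0−h0·(2M0+M1)/6=679/2382
seg 1: a=3, c=M1/2=303/794, d=(M2−M1)/(6·2)=-4033/9528, b=Δ1−h1·(2M1+M2)/6=1703/1191
seg 2: a=4, c=M2/2=-3427/1588, d=(M3−M2)/(6·2)=9383/9528, b=Δ2−h2·(2M2+M3)/6=-5057/2382
seg 3: a=-1, c=M3/2=1489/397, d=(M4−M3)/(6·1)=-2159/1191, b=Δ3−h3·(2M3+M4)/6=1265/1191
seg 4: a=2, c=M4/2=-670/397, d=(M5−M4)/(6·1)=670/1191, b=Δ4−h4·(2M4+M5)/6=3722/1191
t_q=33/4 → seg 4, τ=1/4; S=2+3722/1191·τ+-670/397·τ²+670/1191·τ³=34105/12704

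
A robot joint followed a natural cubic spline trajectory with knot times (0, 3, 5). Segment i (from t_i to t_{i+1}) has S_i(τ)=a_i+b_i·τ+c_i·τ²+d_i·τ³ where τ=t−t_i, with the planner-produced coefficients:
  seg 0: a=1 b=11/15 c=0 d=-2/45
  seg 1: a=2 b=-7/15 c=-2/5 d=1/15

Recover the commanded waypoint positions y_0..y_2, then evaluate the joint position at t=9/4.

y_0=1 y_1=2 y_2=0
S(9/4) = 343/160

y_0 = S_0(0) = a_0 = 1
y_1 = S_1(0) = a_1 = 2
y_2 = S_1(2) = 0
t_q=9/4 is in segment 0 (τ=9/4); S_0(τ)=343/160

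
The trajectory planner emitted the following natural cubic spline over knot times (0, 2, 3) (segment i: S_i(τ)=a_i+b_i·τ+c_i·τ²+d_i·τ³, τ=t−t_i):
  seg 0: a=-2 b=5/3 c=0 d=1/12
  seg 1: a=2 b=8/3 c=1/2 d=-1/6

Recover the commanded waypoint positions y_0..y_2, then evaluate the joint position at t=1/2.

y_0 = S_0(0) = a_0 = -2
y_1 = S_1(0) = a_1 = 2
y_2 = S_1(1) = 5
t_q=1/2 is in segment 0 (τ=1/2); S_0(τ)=-37/32

y_0=-2 y_1=2 y_2=5
S(1/2) = -37/32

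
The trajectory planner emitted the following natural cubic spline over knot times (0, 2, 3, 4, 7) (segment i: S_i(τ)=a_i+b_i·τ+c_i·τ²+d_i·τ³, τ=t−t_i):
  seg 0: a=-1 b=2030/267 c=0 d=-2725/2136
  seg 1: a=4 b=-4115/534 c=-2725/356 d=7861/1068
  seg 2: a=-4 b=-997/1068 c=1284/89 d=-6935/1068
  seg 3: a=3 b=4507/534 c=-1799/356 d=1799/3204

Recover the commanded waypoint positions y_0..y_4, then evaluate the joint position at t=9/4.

y_0 = S_0(0) = a_0 = -1
y_1 = S_1(0) = a_1 = 4
y_2 = S_2(0) = a_2 = -4
y_3 = S_3(0) = a_3 = 3
y_4 = S_3(3) = -2
t_q=9/4 is in segment 1 (τ=1/4); S_1(τ)=38963/22784

y_0=-1 y_1=4 y_2=-4 y_3=3 y_4=-2
S(9/4) = 38963/22784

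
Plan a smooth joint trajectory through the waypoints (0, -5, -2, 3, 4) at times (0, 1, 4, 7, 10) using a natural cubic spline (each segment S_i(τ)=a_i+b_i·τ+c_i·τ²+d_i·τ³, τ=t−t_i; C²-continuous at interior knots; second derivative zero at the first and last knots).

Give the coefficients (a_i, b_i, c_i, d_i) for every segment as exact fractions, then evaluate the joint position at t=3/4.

Δ: Δ0=-5, Δ1=1, Δ2=5/3, Δ3=1/3
row 1: diag=8, rhs=36; c'=3/8, d'=9/2
row 2: denom=12−3·3/8=87/8; d'=(4−3·9/2)/(87/8)=-76/87
row 3: denom=12−3·8/29=324/29; d'=(-8−3·-76/87)/(324/29)=-13/27
back: M3=-13/27
back: M2=-76/87−8/29·-13/27=-20/27
back: M1=9/2−3/8·-20/27=43/9
M: M0=0, M1=43/9, M2=-20/27, M3=-13/27, M4=0
seg 0: a=0, c=M0/2=0, d=(M1−M0)/(6·1)=43/54, b=Δ0−h0·(2M0+M1)/6=-313/54
seg 1: a=-5, c=M1/2=43/18, d=(M2−M1)/(6·3)=-149/486, b=Δ1−h1·(2M1+M2)/6=-92/27
seg 2: a=-2, c=M2/2=-10/27, d=(M3−M2)/(6·3)=7/486, b=Δ2−h2·(2M2+M3)/6=143/54
seg 3: a=3, c=M3/2=-13/54, d=(M4−M3)/(6·3)=13/486, b=Δ3−h3·(2M3+M4)/6=22/27
t_q=3/4 → seg 0, τ=3/4; S=0+-313/54·τ+0·τ²+43/54·τ³=-4621/1152

  seg 0: a=0 b=-313/54 c=0 d=43/54
  seg 1: a=-5 b=-92/27 c=43/18 d=-149/486
  seg 2: a=-2 b=143/54 c=-10/27 d=7/486
  seg 3: a=3 b=22/27 c=-13/54 d=13/486
S(3/4) = -4621/1152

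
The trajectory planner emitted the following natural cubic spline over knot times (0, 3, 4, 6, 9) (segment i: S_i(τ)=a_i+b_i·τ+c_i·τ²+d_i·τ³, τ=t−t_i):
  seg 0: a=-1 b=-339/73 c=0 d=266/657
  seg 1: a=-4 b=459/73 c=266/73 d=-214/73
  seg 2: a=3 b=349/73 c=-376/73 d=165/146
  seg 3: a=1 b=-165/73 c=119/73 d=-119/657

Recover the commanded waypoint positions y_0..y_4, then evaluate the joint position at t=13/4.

y_0=-1 y_1=-4 y_2=3 y_3=1 y_4=4
S(13/4) = -5247/2336

y_0 = S_0(0) = a_0 = -1
y_1 = S_1(0) = a_1 = -4
y_2 = S_2(0) = a_2 = 3
y_3 = S_3(0) = a_3 = 1
y_4 = S_3(3) = 4
t_q=13/4 is in segment 1 (τ=1/4); S_1(τ)=-5247/2336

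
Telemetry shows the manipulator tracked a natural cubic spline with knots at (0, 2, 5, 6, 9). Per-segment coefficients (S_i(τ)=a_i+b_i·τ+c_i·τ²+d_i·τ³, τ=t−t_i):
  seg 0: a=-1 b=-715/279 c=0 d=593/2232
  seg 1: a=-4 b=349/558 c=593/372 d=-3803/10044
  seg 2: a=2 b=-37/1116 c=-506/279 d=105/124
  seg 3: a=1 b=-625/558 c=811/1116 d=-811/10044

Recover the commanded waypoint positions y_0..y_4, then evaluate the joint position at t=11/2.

y_0=-1 y_1=-4 y_2=2 y_3=1 y_4=2
S(11/2) = 14605/8928

y_0 = S_0(0) = a_0 = -1
y_1 = S_1(0) = a_1 = -4
y_2 = S_2(0) = a_2 = 2
y_3 = S_3(0) = a_3 = 1
y_4 = S_3(3) = 2
t_q=11/2 is in segment 2 (τ=1/2); S_2(τ)=14605/8928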